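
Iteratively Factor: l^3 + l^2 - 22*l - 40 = (l + 4)*(l^2 - 3*l - 10) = (l + 2)*(l + 4)*(l - 5)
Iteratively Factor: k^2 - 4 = (k - 2)*(k + 2)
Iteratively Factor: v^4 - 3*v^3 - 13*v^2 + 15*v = (v + 3)*(v^3 - 6*v^2 + 5*v) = v*(v + 3)*(v^2 - 6*v + 5) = v*(v - 1)*(v + 3)*(v - 5)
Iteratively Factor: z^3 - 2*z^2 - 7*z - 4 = (z + 1)*(z^2 - 3*z - 4) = (z + 1)^2*(z - 4)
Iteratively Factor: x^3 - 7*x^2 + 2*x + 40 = (x - 4)*(x^2 - 3*x - 10) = (x - 5)*(x - 4)*(x + 2)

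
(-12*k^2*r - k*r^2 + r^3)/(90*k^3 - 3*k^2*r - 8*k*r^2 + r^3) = r*(-4*k + r)/(30*k^2 - 11*k*r + r^2)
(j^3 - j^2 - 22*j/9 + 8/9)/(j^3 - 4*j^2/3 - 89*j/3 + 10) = (j^2 - 2*j/3 - 8/3)/(j^2 - j - 30)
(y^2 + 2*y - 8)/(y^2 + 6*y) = (y^2 + 2*y - 8)/(y*(y + 6))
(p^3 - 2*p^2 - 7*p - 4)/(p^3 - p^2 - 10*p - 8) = (p + 1)/(p + 2)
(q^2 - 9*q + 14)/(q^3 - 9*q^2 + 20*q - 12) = (q - 7)/(q^2 - 7*q + 6)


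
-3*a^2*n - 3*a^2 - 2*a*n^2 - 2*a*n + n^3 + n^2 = (-3*a + n)*(a + n)*(n + 1)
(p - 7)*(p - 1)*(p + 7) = p^3 - p^2 - 49*p + 49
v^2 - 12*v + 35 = (v - 7)*(v - 5)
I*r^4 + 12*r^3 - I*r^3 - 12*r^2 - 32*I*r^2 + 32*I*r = r*(r - 8*I)*(r - 4*I)*(I*r - I)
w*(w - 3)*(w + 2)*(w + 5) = w^4 + 4*w^3 - 11*w^2 - 30*w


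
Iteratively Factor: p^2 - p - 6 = (p - 3)*(p + 2)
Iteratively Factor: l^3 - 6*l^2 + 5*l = (l - 5)*(l^2 - l) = l*(l - 5)*(l - 1)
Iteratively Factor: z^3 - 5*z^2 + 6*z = (z)*(z^2 - 5*z + 6) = z*(z - 3)*(z - 2)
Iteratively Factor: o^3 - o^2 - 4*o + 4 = (o - 1)*(o^2 - 4) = (o - 2)*(o - 1)*(o + 2)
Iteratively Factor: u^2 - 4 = (u + 2)*(u - 2)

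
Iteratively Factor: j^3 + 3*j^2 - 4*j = (j + 4)*(j^2 - j) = (j - 1)*(j + 4)*(j)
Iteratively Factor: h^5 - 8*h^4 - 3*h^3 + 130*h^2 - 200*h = (h - 5)*(h^4 - 3*h^3 - 18*h^2 + 40*h) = (h - 5)^2*(h^3 + 2*h^2 - 8*h) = h*(h - 5)^2*(h^2 + 2*h - 8) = h*(h - 5)^2*(h - 2)*(h + 4)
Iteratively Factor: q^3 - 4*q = (q + 2)*(q^2 - 2*q) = (q - 2)*(q + 2)*(q)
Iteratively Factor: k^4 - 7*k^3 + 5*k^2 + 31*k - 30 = (k - 3)*(k^3 - 4*k^2 - 7*k + 10) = (k - 3)*(k - 1)*(k^2 - 3*k - 10) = (k - 3)*(k - 1)*(k + 2)*(k - 5)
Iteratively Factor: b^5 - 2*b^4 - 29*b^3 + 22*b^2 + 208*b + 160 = (b + 4)*(b^4 - 6*b^3 - 5*b^2 + 42*b + 40) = (b + 1)*(b + 4)*(b^3 - 7*b^2 + 2*b + 40) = (b + 1)*(b + 2)*(b + 4)*(b^2 - 9*b + 20) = (b - 5)*(b + 1)*(b + 2)*(b + 4)*(b - 4)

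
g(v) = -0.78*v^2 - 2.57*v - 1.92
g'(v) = -1.56*v - 2.57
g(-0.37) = -1.08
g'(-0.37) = -1.99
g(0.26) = -2.64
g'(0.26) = -2.98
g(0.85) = -4.67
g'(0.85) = -3.90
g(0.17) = -2.38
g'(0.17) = -2.84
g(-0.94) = -0.19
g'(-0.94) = -1.10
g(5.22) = -36.59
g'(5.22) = -10.71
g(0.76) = -4.32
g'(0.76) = -3.76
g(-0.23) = -1.37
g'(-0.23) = -2.21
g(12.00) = -145.08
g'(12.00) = -21.29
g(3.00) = -16.65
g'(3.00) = -7.25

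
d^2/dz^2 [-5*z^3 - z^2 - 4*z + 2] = -30*z - 2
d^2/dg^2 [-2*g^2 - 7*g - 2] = -4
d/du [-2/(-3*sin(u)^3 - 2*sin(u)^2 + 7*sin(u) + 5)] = 2*(-9*sin(u)^2 - 4*sin(u) + 7)*cos(u)/(3*sin(u)^3 + 2*sin(u)^2 - 7*sin(u) - 5)^2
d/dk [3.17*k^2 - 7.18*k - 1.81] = 6.34*k - 7.18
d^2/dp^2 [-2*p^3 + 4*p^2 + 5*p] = 8 - 12*p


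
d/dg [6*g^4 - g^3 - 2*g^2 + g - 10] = 24*g^3 - 3*g^2 - 4*g + 1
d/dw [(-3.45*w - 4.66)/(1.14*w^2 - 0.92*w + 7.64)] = (3.933*w^2 + 10.6248*w - 30.6452)/(1.2996*w^4 - 2.0976*w^3 + 18.2656*w^2 - 14.0576*w + 58.3696)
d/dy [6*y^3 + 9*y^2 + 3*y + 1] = 18*y^2 + 18*y + 3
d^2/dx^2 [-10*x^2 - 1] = -20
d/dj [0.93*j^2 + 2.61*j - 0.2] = 1.86*j + 2.61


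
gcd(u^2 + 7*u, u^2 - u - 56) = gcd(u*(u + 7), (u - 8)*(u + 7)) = u + 7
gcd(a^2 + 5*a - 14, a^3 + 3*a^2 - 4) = 1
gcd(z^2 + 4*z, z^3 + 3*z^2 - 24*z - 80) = z + 4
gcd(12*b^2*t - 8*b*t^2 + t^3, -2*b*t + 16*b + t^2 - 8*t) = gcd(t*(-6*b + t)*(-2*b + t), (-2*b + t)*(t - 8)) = -2*b + t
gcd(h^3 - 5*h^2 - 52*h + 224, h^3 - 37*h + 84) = h^2 + 3*h - 28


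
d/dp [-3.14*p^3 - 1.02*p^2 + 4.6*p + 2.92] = -9.42*p^2 - 2.04*p + 4.6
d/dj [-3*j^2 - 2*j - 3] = -6*j - 2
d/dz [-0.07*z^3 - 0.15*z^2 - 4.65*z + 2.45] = -0.21*z^2 - 0.3*z - 4.65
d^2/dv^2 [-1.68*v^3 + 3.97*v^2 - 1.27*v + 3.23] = 7.94 - 10.08*v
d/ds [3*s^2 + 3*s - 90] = 6*s + 3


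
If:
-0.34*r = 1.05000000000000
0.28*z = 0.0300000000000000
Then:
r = -3.09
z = 0.11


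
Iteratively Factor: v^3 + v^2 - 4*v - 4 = (v + 1)*(v^2 - 4) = (v - 2)*(v + 1)*(v + 2)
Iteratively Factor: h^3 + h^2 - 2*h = (h)*(h^2 + h - 2) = h*(h + 2)*(h - 1)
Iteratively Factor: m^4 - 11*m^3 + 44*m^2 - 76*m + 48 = (m - 2)*(m^3 - 9*m^2 + 26*m - 24) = (m - 2)^2*(m^2 - 7*m + 12) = (m - 3)*(m - 2)^2*(m - 4)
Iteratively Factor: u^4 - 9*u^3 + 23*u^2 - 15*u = (u - 1)*(u^3 - 8*u^2 + 15*u) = (u - 3)*(u - 1)*(u^2 - 5*u) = u*(u - 3)*(u - 1)*(u - 5)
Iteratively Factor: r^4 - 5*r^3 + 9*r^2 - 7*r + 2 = (r - 1)*(r^3 - 4*r^2 + 5*r - 2) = (r - 1)^2*(r^2 - 3*r + 2) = (r - 1)^3*(r - 2)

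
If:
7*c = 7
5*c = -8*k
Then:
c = 1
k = -5/8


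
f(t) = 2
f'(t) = 0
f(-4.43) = 2.00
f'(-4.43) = 0.00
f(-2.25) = 2.00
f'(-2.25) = 0.00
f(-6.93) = 2.00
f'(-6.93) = 0.00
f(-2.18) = 2.00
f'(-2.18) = 0.00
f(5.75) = 2.00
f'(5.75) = 0.00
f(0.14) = 2.00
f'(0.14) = 0.00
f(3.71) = 2.00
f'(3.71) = 0.00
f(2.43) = 2.00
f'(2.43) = 0.00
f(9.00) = 2.00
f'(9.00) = 0.00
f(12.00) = 2.00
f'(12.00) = 0.00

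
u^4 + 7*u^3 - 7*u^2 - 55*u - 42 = (u - 3)*(u + 1)*(u + 2)*(u + 7)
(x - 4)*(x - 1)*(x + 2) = x^3 - 3*x^2 - 6*x + 8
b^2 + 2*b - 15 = (b - 3)*(b + 5)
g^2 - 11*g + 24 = (g - 8)*(g - 3)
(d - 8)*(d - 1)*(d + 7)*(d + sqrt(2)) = d^4 - 2*d^3 + sqrt(2)*d^3 - 55*d^2 - 2*sqrt(2)*d^2 - 55*sqrt(2)*d + 56*d + 56*sqrt(2)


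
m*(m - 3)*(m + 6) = m^3 + 3*m^2 - 18*m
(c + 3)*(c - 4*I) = c^2 + 3*c - 4*I*c - 12*I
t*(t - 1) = t^2 - t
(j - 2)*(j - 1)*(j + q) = j^3 + j^2*q - 3*j^2 - 3*j*q + 2*j + 2*q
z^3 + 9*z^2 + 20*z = z*(z + 4)*(z + 5)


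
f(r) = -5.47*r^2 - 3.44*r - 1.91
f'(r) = -10.94*r - 3.44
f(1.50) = -19.38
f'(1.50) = -19.85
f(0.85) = -8.79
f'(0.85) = -12.74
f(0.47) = -4.74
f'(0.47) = -8.58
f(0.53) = -5.27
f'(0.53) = -9.24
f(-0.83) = -2.82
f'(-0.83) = 5.64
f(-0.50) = -1.56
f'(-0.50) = 2.03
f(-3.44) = -54.81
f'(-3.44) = 34.19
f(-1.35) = -7.24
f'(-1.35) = 11.33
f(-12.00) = -748.31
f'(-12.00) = 127.84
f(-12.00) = -748.31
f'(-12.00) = 127.84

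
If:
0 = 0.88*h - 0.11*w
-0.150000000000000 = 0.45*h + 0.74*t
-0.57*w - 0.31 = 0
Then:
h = -0.07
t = -0.16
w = -0.54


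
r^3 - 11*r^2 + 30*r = r*(r - 6)*(r - 5)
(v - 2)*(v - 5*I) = v^2 - 2*v - 5*I*v + 10*I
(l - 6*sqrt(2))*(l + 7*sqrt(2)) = l^2 + sqrt(2)*l - 84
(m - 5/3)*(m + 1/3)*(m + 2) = m^3 + 2*m^2/3 - 29*m/9 - 10/9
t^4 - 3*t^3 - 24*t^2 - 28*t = t*(t - 7)*(t + 2)^2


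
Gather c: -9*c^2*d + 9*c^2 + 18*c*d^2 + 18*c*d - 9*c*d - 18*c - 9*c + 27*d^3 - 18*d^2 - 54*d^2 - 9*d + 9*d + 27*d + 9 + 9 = c^2*(9 - 9*d) + c*(18*d^2 + 9*d - 27) + 27*d^3 - 72*d^2 + 27*d + 18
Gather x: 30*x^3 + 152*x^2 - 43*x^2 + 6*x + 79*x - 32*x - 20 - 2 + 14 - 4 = 30*x^3 + 109*x^2 + 53*x - 12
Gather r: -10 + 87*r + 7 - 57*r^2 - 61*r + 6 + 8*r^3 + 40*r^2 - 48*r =8*r^3 - 17*r^2 - 22*r + 3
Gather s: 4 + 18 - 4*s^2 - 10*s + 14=-4*s^2 - 10*s + 36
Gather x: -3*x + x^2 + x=x^2 - 2*x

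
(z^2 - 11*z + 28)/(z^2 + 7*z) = (z^2 - 11*z + 28)/(z*(z + 7))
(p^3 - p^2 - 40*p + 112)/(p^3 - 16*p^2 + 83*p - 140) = (p^2 + 3*p - 28)/(p^2 - 12*p + 35)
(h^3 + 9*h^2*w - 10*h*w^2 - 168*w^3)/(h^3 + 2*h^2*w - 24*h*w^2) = (h + 7*w)/h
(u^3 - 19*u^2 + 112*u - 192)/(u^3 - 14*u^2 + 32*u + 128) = (u - 3)/(u + 2)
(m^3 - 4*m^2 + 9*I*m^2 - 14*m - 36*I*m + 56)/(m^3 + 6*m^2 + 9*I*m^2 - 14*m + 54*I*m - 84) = (m - 4)/(m + 6)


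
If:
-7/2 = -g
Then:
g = 7/2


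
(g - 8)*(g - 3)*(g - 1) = g^3 - 12*g^2 + 35*g - 24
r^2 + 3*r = r*(r + 3)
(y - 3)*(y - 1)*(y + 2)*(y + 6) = y^4 + 4*y^3 - 17*y^2 - 24*y + 36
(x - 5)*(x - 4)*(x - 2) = x^3 - 11*x^2 + 38*x - 40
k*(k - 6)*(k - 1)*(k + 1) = k^4 - 6*k^3 - k^2 + 6*k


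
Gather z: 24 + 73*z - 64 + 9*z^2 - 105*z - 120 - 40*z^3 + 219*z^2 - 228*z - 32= -40*z^3 + 228*z^2 - 260*z - 192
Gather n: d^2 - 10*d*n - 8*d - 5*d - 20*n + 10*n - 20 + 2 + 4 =d^2 - 13*d + n*(-10*d - 10) - 14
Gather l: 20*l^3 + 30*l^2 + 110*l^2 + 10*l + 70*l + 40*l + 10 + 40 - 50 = 20*l^3 + 140*l^2 + 120*l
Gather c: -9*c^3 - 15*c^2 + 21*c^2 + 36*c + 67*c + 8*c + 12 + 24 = -9*c^3 + 6*c^2 + 111*c + 36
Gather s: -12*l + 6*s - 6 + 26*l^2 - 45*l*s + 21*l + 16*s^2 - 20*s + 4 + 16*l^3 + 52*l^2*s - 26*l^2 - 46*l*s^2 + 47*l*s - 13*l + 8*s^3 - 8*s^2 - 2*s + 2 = 16*l^3 - 4*l + 8*s^3 + s^2*(8 - 46*l) + s*(52*l^2 + 2*l - 16)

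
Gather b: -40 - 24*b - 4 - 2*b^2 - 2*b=-2*b^2 - 26*b - 44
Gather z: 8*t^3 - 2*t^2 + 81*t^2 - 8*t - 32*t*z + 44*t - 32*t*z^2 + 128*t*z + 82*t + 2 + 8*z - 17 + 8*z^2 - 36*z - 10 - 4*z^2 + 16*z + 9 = 8*t^3 + 79*t^2 + 118*t + z^2*(4 - 32*t) + z*(96*t - 12) - 16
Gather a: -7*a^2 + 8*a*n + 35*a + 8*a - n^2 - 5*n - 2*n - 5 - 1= -7*a^2 + a*(8*n + 43) - n^2 - 7*n - 6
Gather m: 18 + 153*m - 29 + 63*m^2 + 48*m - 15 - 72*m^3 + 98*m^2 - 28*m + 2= -72*m^3 + 161*m^2 + 173*m - 24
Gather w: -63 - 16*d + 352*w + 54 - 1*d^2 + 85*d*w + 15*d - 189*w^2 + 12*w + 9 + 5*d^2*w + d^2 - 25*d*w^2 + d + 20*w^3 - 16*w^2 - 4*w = 20*w^3 + w^2*(-25*d - 205) + w*(5*d^2 + 85*d + 360)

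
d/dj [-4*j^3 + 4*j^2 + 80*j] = -12*j^2 + 8*j + 80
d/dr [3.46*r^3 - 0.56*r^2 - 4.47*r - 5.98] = 10.38*r^2 - 1.12*r - 4.47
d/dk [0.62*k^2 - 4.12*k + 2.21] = 1.24*k - 4.12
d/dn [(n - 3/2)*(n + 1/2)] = 2*n - 1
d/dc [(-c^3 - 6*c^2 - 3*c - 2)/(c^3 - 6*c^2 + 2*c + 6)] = 2*(6*c^4 + c^3 - 21*c^2 - 48*c - 7)/(c^6 - 12*c^5 + 40*c^4 - 12*c^3 - 68*c^2 + 24*c + 36)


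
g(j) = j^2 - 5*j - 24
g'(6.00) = 7.00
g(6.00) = -18.00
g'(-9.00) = -23.00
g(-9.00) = 102.00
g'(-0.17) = -5.34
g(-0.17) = -23.12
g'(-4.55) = -14.10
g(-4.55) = 19.45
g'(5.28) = 5.56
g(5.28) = -22.52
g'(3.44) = 1.88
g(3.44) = -29.37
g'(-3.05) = -11.10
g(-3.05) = 0.55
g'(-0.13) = -5.26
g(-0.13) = -23.33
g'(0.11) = -4.78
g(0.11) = -24.54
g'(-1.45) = -7.90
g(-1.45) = -14.65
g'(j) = 2*j - 5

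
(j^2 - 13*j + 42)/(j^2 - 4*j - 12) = (j - 7)/(j + 2)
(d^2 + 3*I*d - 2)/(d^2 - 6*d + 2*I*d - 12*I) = (d + I)/(d - 6)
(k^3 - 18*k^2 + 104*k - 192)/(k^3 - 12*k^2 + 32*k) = (k - 6)/k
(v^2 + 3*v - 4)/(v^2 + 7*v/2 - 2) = 2*(v - 1)/(2*v - 1)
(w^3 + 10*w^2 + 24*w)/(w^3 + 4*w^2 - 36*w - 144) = w/(w - 6)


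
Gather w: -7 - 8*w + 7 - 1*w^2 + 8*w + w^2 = 0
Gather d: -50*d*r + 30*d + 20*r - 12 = d*(30 - 50*r) + 20*r - 12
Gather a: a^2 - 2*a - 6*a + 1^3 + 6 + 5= a^2 - 8*a + 12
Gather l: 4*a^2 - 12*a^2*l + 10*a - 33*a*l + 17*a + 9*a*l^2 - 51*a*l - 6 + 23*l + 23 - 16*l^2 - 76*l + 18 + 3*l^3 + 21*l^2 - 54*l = 4*a^2 + 27*a + 3*l^3 + l^2*(9*a + 5) + l*(-12*a^2 - 84*a - 107) + 35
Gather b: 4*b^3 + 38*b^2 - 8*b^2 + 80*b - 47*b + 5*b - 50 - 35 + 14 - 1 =4*b^3 + 30*b^2 + 38*b - 72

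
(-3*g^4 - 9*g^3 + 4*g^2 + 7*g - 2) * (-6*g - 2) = 18*g^5 + 60*g^4 - 6*g^3 - 50*g^2 - 2*g + 4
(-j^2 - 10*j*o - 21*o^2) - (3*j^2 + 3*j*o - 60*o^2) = -4*j^2 - 13*j*o + 39*o^2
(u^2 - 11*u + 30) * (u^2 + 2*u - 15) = u^4 - 9*u^3 - 7*u^2 + 225*u - 450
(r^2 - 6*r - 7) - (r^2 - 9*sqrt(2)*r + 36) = -6*r + 9*sqrt(2)*r - 43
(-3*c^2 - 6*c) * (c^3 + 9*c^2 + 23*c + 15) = -3*c^5 - 33*c^4 - 123*c^3 - 183*c^2 - 90*c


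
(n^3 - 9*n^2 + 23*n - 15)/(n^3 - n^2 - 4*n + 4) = (n^2 - 8*n + 15)/(n^2 - 4)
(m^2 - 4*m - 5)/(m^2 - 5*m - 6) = (m - 5)/(m - 6)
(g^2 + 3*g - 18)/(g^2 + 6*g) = (g - 3)/g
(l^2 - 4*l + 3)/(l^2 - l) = (l - 3)/l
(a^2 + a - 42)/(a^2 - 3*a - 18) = (a + 7)/(a + 3)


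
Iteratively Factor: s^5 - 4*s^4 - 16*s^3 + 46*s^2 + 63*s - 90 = (s - 3)*(s^4 - s^3 - 19*s^2 - 11*s + 30) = (s - 3)*(s + 2)*(s^3 - 3*s^2 - 13*s + 15) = (s - 3)*(s + 2)*(s + 3)*(s^2 - 6*s + 5) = (s - 5)*(s - 3)*(s + 2)*(s + 3)*(s - 1)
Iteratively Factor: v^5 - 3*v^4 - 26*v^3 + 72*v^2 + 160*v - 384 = (v - 4)*(v^4 + v^3 - 22*v^2 - 16*v + 96) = (v - 4)*(v - 2)*(v^3 + 3*v^2 - 16*v - 48) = (v - 4)*(v - 2)*(v + 4)*(v^2 - v - 12) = (v - 4)^2*(v - 2)*(v + 4)*(v + 3)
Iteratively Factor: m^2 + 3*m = (m + 3)*(m)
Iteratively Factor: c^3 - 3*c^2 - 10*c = (c - 5)*(c^2 + 2*c) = (c - 5)*(c + 2)*(c)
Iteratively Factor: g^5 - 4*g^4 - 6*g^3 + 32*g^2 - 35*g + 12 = (g - 1)*(g^4 - 3*g^3 - 9*g^2 + 23*g - 12) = (g - 1)^2*(g^3 - 2*g^2 - 11*g + 12) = (g - 1)^3*(g^2 - g - 12) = (g - 4)*(g - 1)^3*(g + 3)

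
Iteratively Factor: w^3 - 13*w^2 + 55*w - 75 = (w - 5)*(w^2 - 8*w + 15) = (w - 5)*(w - 3)*(w - 5)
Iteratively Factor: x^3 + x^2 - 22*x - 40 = (x + 2)*(x^2 - x - 20) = (x - 5)*(x + 2)*(x + 4)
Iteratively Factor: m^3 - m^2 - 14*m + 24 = (m + 4)*(m^2 - 5*m + 6) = (m - 2)*(m + 4)*(m - 3)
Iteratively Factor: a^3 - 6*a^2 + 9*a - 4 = (a - 1)*(a^2 - 5*a + 4) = (a - 4)*(a - 1)*(a - 1)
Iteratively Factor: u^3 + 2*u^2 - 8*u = (u - 2)*(u^2 + 4*u) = (u - 2)*(u + 4)*(u)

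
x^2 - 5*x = x*(x - 5)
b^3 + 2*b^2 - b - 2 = (b - 1)*(b + 1)*(b + 2)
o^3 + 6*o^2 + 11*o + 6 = (o + 1)*(o + 2)*(o + 3)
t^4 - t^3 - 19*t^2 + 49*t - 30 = (t - 3)*(t - 2)*(t - 1)*(t + 5)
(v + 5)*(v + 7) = v^2 + 12*v + 35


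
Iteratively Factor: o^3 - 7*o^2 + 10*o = (o)*(o^2 - 7*o + 10) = o*(o - 5)*(o - 2)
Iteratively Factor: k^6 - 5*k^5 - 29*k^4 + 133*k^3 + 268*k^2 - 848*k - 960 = (k - 4)*(k^5 - k^4 - 33*k^3 + k^2 + 272*k + 240) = (k - 4)*(k + 3)*(k^4 - 4*k^3 - 21*k^2 + 64*k + 80) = (k - 4)^2*(k + 3)*(k^3 - 21*k - 20) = (k - 4)^2*(k + 3)*(k + 4)*(k^2 - 4*k - 5) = (k - 5)*(k - 4)^2*(k + 3)*(k + 4)*(k + 1)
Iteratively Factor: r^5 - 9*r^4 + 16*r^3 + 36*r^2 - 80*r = (r - 4)*(r^4 - 5*r^3 - 4*r^2 + 20*r) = r*(r - 4)*(r^3 - 5*r^2 - 4*r + 20) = r*(r - 4)*(r + 2)*(r^2 - 7*r + 10) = r*(r - 4)*(r - 2)*(r + 2)*(r - 5)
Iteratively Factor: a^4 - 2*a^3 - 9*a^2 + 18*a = (a - 3)*(a^3 + a^2 - 6*a) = (a - 3)*(a + 3)*(a^2 - 2*a) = a*(a - 3)*(a + 3)*(a - 2)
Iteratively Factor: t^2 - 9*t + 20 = (t - 4)*(t - 5)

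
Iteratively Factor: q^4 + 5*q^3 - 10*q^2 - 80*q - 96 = (q - 4)*(q^3 + 9*q^2 + 26*q + 24) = (q - 4)*(q + 4)*(q^2 + 5*q + 6) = (q - 4)*(q + 2)*(q + 4)*(q + 3)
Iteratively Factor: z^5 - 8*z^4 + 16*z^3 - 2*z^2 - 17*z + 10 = (z - 5)*(z^4 - 3*z^3 + z^2 + 3*z - 2) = (z - 5)*(z + 1)*(z^3 - 4*z^2 + 5*z - 2) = (z - 5)*(z - 1)*(z + 1)*(z^2 - 3*z + 2) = (z - 5)*(z - 1)^2*(z + 1)*(z - 2)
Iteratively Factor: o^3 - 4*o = (o + 2)*(o^2 - 2*o) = (o - 2)*(o + 2)*(o)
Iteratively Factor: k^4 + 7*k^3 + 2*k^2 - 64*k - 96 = (k + 4)*(k^3 + 3*k^2 - 10*k - 24) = (k - 3)*(k + 4)*(k^2 + 6*k + 8) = (k - 3)*(k + 4)^2*(k + 2)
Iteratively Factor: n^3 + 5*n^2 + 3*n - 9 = (n + 3)*(n^2 + 2*n - 3) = (n - 1)*(n + 3)*(n + 3)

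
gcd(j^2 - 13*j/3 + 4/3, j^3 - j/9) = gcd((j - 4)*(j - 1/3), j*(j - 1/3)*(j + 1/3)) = j - 1/3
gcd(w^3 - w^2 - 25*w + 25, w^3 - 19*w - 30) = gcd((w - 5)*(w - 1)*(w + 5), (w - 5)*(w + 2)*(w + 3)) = w - 5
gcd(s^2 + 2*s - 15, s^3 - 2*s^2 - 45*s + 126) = s - 3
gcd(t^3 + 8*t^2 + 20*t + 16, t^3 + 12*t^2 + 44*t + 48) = t^2 + 6*t + 8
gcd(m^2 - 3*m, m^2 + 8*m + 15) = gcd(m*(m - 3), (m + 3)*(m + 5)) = 1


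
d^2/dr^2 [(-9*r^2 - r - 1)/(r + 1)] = -18/(r^3 + 3*r^2 + 3*r + 1)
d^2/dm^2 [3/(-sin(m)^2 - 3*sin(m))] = 3*(4*sin(m) + 9 + 3/sin(m) - 18/sin(m)^2 - 18/sin(m)^3)/(sin(m) + 3)^3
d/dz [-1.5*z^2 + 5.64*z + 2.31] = 5.64 - 3.0*z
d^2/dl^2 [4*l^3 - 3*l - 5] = 24*l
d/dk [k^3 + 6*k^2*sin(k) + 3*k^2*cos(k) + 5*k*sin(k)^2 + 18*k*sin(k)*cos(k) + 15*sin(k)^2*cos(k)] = -3*k^2*sin(k) + 6*k^2*cos(k) + 3*k^2 + 12*k*sin(k) + 5*k*sin(2*k) + 6*k*cos(k) + 18*k*cos(2*k) - 15*sin(k)/4 + 9*sin(2*k) + 45*sin(3*k)/4 - 5*cos(2*k)/2 + 5/2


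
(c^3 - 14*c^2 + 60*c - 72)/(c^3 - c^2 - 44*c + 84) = (c - 6)/(c + 7)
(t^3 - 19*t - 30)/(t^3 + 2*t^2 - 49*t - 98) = (t^2 - 2*t - 15)/(t^2 - 49)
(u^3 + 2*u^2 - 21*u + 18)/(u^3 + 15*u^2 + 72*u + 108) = (u^2 - 4*u + 3)/(u^2 + 9*u + 18)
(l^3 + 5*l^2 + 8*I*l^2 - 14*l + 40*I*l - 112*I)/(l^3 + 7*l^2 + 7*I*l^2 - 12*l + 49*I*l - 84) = (l^2 + l*(-2 + 8*I) - 16*I)/(l^2 + 7*I*l - 12)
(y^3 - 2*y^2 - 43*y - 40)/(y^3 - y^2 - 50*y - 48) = (y + 5)/(y + 6)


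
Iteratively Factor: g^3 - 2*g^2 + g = (g)*(g^2 - 2*g + 1) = g*(g - 1)*(g - 1)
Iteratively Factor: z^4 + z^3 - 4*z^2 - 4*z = (z)*(z^3 + z^2 - 4*z - 4) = z*(z + 1)*(z^2 - 4) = z*(z - 2)*(z + 1)*(z + 2)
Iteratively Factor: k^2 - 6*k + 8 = (k - 2)*(k - 4)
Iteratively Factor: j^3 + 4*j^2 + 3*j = (j)*(j^2 + 4*j + 3) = j*(j + 3)*(j + 1)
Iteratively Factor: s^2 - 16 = (s + 4)*(s - 4)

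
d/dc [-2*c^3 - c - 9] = -6*c^2 - 1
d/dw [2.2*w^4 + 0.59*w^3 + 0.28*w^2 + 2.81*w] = 8.8*w^3 + 1.77*w^2 + 0.56*w + 2.81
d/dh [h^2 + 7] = 2*h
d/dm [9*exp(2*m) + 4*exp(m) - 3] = (18*exp(m) + 4)*exp(m)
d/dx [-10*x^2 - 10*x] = -20*x - 10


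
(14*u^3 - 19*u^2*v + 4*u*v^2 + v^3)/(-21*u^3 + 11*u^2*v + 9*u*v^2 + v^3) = (-2*u + v)/(3*u + v)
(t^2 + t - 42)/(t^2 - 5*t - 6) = (t + 7)/(t + 1)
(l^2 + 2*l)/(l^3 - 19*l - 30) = l/(l^2 - 2*l - 15)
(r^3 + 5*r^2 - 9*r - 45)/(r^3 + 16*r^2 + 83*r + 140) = (r^2 - 9)/(r^2 + 11*r + 28)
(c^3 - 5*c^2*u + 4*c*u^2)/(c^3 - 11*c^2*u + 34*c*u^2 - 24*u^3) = c/(c - 6*u)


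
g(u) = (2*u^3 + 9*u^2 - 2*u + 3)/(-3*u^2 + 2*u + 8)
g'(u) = (6*u - 2)*(2*u^3 + 9*u^2 - 2*u + 3)/(-3*u^2 + 2*u + 8)^2 + (6*u^2 + 18*u - 2)/(-3*u^2 + 2*u + 8)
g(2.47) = -15.50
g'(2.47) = 22.30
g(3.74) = -8.54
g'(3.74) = 0.95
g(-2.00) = -3.38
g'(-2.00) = -4.16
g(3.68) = -8.60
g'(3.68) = 1.07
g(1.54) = 7.20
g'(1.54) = 23.23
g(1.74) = 15.56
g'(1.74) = 74.60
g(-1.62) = -6.86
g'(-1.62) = -20.87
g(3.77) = -8.51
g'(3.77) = 0.90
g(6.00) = -8.49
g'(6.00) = -0.38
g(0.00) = 0.38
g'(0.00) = -0.34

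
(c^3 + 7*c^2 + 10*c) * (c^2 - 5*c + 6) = c^5 + 2*c^4 - 19*c^3 - 8*c^2 + 60*c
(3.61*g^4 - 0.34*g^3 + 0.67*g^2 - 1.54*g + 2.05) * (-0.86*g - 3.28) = -3.1046*g^5 - 11.5484*g^4 + 0.539*g^3 - 0.8732*g^2 + 3.2882*g - 6.724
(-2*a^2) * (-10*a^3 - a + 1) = 20*a^5 + 2*a^3 - 2*a^2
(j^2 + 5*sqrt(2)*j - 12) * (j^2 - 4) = j^4 + 5*sqrt(2)*j^3 - 16*j^2 - 20*sqrt(2)*j + 48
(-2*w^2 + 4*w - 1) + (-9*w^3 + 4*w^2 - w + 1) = -9*w^3 + 2*w^2 + 3*w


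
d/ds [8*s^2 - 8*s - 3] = 16*s - 8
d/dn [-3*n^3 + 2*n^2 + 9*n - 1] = -9*n^2 + 4*n + 9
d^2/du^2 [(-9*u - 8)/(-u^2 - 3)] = 2*(4*u^2*(9*u + 8) - (27*u + 8)*(u^2 + 3))/(u^2 + 3)^3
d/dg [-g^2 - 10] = -2*g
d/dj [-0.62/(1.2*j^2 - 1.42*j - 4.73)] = (1.488*j - 0.8804)/(-1.2*j^2 + 1.42*j + 4.73)^2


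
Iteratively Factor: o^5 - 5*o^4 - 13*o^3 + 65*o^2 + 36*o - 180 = (o - 2)*(o^4 - 3*o^3 - 19*o^2 + 27*o + 90) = (o - 2)*(o + 2)*(o^3 - 5*o^2 - 9*o + 45) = (o - 5)*(o - 2)*(o + 2)*(o^2 - 9) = (o - 5)*(o - 3)*(o - 2)*(o + 2)*(o + 3)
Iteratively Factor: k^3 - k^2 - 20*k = (k - 5)*(k^2 + 4*k) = k*(k - 5)*(k + 4)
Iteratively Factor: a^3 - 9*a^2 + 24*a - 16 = (a - 4)*(a^2 - 5*a + 4) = (a - 4)*(a - 1)*(a - 4)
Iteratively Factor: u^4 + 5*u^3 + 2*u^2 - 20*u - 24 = (u + 3)*(u^3 + 2*u^2 - 4*u - 8) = (u + 2)*(u + 3)*(u^2 - 4) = (u + 2)^2*(u + 3)*(u - 2)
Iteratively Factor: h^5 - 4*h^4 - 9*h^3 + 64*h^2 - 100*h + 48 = (h - 1)*(h^4 - 3*h^3 - 12*h^2 + 52*h - 48) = (h - 1)*(h + 4)*(h^3 - 7*h^2 + 16*h - 12) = (h - 2)*(h - 1)*(h + 4)*(h^2 - 5*h + 6) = (h - 2)^2*(h - 1)*(h + 4)*(h - 3)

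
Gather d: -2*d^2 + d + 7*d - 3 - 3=-2*d^2 + 8*d - 6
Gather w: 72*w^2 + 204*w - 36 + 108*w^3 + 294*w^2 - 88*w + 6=108*w^3 + 366*w^2 + 116*w - 30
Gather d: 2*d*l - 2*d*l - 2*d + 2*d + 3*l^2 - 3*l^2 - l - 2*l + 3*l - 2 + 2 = 0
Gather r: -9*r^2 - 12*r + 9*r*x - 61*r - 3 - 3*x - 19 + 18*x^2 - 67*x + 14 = -9*r^2 + r*(9*x - 73) + 18*x^2 - 70*x - 8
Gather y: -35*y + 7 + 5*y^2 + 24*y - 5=5*y^2 - 11*y + 2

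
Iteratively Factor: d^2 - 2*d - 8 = (d + 2)*(d - 4)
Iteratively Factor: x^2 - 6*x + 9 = (x - 3)*(x - 3)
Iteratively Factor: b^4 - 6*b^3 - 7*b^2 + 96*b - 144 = (b - 3)*(b^3 - 3*b^2 - 16*b + 48) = (b - 3)^2*(b^2 - 16) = (b - 4)*(b - 3)^2*(b + 4)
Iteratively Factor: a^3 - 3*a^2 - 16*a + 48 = (a - 3)*(a^2 - 16) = (a - 3)*(a + 4)*(a - 4)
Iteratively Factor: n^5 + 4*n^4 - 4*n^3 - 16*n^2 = (n - 2)*(n^4 + 6*n^3 + 8*n^2) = (n - 2)*(n + 2)*(n^3 + 4*n^2) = n*(n - 2)*(n + 2)*(n^2 + 4*n) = n*(n - 2)*(n + 2)*(n + 4)*(n)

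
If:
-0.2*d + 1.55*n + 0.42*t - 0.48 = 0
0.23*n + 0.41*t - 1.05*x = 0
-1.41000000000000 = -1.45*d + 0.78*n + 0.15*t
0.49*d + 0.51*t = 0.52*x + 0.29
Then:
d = 1.26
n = 0.69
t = -0.81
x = -0.17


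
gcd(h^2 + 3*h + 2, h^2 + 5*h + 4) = h + 1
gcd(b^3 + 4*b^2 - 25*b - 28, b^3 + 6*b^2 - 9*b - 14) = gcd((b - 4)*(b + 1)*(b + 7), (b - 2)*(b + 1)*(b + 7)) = b^2 + 8*b + 7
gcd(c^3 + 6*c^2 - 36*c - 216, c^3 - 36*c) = c^2 - 36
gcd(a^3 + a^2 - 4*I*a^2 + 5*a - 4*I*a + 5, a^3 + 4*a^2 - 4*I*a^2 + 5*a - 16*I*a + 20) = a^2 - 4*I*a + 5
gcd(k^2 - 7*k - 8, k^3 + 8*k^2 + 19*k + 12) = k + 1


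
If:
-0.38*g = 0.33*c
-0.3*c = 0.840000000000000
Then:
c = -2.80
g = 2.43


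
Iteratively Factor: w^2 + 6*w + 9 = (w + 3)*(w + 3)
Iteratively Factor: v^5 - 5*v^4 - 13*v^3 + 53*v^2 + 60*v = (v - 4)*(v^4 - v^3 - 17*v^2 - 15*v) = v*(v - 4)*(v^3 - v^2 - 17*v - 15) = v*(v - 4)*(v + 1)*(v^2 - 2*v - 15) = v*(v - 5)*(v - 4)*(v + 1)*(v + 3)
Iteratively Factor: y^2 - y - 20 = (y - 5)*(y + 4)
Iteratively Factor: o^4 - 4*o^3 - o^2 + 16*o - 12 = (o - 2)*(o^3 - 2*o^2 - 5*o + 6) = (o - 3)*(o - 2)*(o^2 + o - 2) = (o - 3)*(o - 2)*(o + 2)*(o - 1)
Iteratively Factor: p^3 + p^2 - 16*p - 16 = (p + 4)*(p^2 - 3*p - 4) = (p + 1)*(p + 4)*(p - 4)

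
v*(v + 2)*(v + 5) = v^3 + 7*v^2 + 10*v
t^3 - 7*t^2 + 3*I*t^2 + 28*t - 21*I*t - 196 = (t - 7)*(t - 4*I)*(t + 7*I)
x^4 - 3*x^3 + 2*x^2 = x^2*(x - 2)*(x - 1)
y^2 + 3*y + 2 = (y + 1)*(y + 2)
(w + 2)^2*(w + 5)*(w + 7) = w^4 + 16*w^3 + 87*w^2 + 188*w + 140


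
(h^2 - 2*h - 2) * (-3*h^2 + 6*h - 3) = -3*h^4 + 12*h^3 - 9*h^2 - 6*h + 6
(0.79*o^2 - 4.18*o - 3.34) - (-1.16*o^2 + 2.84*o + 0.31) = 1.95*o^2 - 7.02*o - 3.65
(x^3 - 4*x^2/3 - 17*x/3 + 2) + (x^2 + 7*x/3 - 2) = x^3 - x^2/3 - 10*x/3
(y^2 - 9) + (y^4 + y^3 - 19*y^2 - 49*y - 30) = y^4 + y^3 - 18*y^2 - 49*y - 39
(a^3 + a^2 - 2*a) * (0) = 0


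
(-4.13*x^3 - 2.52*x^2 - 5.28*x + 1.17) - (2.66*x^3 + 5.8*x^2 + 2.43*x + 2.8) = -6.79*x^3 - 8.32*x^2 - 7.71*x - 1.63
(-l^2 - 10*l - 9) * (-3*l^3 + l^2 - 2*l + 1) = 3*l^5 + 29*l^4 + 19*l^3 + 10*l^2 + 8*l - 9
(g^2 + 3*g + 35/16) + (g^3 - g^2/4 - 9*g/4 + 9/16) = g^3 + 3*g^2/4 + 3*g/4 + 11/4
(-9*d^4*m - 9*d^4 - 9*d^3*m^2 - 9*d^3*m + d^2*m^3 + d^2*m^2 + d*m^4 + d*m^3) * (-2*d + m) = 18*d^5*m + 18*d^5 + 9*d^4*m^2 + 9*d^4*m - 11*d^3*m^3 - 11*d^3*m^2 - d^2*m^4 - d^2*m^3 + d*m^5 + d*m^4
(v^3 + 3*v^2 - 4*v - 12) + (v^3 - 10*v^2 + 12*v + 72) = 2*v^3 - 7*v^2 + 8*v + 60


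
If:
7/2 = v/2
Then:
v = 7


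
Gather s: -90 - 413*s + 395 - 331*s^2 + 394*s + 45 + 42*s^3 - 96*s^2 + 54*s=42*s^3 - 427*s^2 + 35*s + 350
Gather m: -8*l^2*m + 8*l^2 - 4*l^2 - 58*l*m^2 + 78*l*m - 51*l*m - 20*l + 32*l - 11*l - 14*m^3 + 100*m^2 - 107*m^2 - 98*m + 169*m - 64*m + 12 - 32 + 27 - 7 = 4*l^2 + l - 14*m^3 + m^2*(-58*l - 7) + m*(-8*l^2 + 27*l + 7)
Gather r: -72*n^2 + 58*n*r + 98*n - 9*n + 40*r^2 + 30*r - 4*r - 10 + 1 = -72*n^2 + 89*n + 40*r^2 + r*(58*n + 26) - 9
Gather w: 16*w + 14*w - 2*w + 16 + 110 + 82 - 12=28*w + 196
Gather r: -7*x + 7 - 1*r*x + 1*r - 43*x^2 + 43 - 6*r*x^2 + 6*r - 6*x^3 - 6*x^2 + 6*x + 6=r*(-6*x^2 - x + 7) - 6*x^3 - 49*x^2 - x + 56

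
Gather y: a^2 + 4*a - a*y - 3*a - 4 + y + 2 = a^2 + a + y*(1 - a) - 2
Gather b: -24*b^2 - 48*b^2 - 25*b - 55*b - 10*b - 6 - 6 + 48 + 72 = -72*b^2 - 90*b + 108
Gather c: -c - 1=-c - 1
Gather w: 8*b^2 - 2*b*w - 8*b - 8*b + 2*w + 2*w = 8*b^2 - 16*b + w*(4 - 2*b)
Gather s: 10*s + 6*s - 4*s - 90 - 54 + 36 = 12*s - 108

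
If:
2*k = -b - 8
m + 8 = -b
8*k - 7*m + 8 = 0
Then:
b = -32/3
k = 4/3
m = 8/3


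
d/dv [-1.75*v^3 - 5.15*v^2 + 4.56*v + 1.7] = -5.25*v^2 - 10.3*v + 4.56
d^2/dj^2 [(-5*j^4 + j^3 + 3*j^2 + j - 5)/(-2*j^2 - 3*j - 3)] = 2*(20*j^6 + 90*j^5 + 225*j^4 + 371*j^3 + 357*j^2 + 81*j - 3)/(8*j^6 + 36*j^5 + 90*j^4 + 135*j^3 + 135*j^2 + 81*j + 27)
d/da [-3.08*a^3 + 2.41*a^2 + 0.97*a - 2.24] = -9.24*a^2 + 4.82*a + 0.97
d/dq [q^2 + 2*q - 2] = 2*q + 2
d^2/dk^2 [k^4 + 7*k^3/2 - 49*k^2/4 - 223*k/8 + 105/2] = 12*k^2 + 21*k - 49/2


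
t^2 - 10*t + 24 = (t - 6)*(t - 4)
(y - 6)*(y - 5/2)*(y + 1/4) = y^3 - 33*y^2/4 + 103*y/8 + 15/4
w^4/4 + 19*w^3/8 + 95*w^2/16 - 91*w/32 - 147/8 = (w/4 + 1)*(w - 3/2)*(w + 7/2)^2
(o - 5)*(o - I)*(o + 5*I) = o^3 - 5*o^2 + 4*I*o^2 + 5*o - 20*I*o - 25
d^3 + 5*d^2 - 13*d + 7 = (d - 1)^2*(d + 7)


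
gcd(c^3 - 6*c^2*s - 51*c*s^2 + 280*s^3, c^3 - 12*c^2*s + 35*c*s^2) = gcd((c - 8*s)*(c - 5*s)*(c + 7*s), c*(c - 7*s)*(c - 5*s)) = -c + 5*s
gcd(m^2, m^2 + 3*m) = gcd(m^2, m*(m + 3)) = m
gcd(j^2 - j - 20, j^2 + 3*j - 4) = j + 4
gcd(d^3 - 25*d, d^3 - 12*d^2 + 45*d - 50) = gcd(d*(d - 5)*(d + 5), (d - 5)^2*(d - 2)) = d - 5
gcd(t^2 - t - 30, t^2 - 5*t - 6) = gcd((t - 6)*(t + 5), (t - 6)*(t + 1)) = t - 6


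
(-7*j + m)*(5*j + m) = -35*j^2 - 2*j*m + m^2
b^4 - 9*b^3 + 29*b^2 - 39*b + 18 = (b - 3)^2*(b - 2)*(b - 1)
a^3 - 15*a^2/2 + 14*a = a*(a - 4)*(a - 7/2)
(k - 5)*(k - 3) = k^2 - 8*k + 15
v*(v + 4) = v^2 + 4*v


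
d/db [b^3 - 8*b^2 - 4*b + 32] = 3*b^2 - 16*b - 4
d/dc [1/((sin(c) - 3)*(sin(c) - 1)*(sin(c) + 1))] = (6*sin(c)/cos(c)^2 + 3 - 2/cos(c)^2)/((sin(c) - 3)^2*cos(c))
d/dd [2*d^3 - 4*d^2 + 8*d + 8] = 6*d^2 - 8*d + 8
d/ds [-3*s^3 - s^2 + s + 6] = -9*s^2 - 2*s + 1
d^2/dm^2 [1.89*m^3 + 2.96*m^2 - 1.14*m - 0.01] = 11.34*m + 5.92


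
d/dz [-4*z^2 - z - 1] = -8*z - 1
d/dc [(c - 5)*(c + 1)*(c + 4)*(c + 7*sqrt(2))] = 4*c^3 + 21*sqrt(2)*c^2 - 42*c - 147*sqrt(2) - 20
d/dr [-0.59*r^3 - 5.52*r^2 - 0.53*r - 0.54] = -1.77*r^2 - 11.04*r - 0.53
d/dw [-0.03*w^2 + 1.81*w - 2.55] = 1.81 - 0.06*w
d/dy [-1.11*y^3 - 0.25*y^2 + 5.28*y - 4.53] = -3.33*y^2 - 0.5*y + 5.28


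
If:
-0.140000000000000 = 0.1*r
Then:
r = -1.40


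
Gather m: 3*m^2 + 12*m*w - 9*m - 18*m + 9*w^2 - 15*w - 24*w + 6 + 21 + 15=3*m^2 + m*(12*w - 27) + 9*w^2 - 39*w + 42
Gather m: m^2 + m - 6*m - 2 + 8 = m^2 - 5*m + 6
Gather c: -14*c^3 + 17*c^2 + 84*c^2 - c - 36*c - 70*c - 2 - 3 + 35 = -14*c^3 + 101*c^2 - 107*c + 30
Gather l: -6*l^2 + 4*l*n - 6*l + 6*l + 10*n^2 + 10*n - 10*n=-6*l^2 + 4*l*n + 10*n^2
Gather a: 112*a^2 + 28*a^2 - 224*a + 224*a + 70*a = 140*a^2 + 70*a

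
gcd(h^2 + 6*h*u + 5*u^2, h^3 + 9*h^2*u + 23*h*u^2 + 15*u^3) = h^2 + 6*h*u + 5*u^2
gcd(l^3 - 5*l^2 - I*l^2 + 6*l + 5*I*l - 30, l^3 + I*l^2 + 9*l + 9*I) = l - 3*I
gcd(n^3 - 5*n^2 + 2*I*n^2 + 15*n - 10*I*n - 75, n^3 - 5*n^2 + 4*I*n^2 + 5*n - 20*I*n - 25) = n^2 + n*(-5 + 5*I) - 25*I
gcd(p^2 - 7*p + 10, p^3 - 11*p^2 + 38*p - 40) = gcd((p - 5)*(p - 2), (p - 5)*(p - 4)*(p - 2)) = p^2 - 7*p + 10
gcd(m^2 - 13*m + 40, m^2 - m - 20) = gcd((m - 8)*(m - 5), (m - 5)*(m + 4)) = m - 5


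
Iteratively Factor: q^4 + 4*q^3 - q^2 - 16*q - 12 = (q + 2)*(q^3 + 2*q^2 - 5*q - 6) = (q + 1)*(q + 2)*(q^2 + q - 6) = (q + 1)*(q + 2)*(q + 3)*(q - 2)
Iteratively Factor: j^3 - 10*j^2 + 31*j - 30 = (j - 5)*(j^2 - 5*j + 6) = (j - 5)*(j - 2)*(j - 3)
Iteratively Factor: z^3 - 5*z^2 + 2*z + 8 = (z - 2)*(z^2 - 3*z - 4) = (z - 4)*(z - 2)*(z + 1)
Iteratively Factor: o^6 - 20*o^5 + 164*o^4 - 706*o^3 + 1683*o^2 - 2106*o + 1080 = (o - 3)*(o^5 - 17*o^4 + 113*o^3 - 367*o^2 + 582*o - 360) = (o - 3)*(o - 2)*(o^4 - 15*o^3 + 83*o^2 - 201*o + 180) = (o - 3)^2*(o - 2)*(o^3 - 12*o^2 + 47*o - 60) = (o - 3)^3*(o - 2)*(o^2 - 9*o + 20) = (o - 4)*(o - 3)^3*(o - 2)*(o - 5)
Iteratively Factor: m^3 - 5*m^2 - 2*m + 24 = (m - 3)*(m^2 - 2*m - 8) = (m - 3)*(m + 2)*(m - 4)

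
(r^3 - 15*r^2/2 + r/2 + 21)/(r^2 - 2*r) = r - 11/2 - 21/(2*r)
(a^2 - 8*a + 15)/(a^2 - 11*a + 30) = (a - 3)/(a - 6)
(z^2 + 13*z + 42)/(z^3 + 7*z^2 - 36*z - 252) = 1/(z - 6)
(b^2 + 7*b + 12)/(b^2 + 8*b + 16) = (b + 3)/(b + 4)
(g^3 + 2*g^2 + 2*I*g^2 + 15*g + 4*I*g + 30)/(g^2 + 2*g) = g + 2*I + 15/g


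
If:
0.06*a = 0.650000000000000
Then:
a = 10.83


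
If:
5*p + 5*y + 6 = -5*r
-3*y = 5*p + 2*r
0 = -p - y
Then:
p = 6/5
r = -6/5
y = -6/5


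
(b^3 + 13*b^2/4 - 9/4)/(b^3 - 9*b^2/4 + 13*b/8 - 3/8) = 2*(b^2 + 4*b + 3)/(2*b^2 - 3*b + 1)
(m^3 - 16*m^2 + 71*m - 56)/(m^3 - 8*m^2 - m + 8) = (m - 7)/(m + 1)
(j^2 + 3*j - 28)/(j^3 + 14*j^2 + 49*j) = (j - 4)/(j*(j + 7))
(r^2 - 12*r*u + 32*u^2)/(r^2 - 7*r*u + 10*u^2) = (r^2 - 12*r*u + 32*u^2)/(r^2 - 7*r*u + 10*u^2)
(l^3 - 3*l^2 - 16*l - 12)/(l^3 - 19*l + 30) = (l^3 - 3*l^2 - 16*l - 12)/(l^3 - 19*l + 30)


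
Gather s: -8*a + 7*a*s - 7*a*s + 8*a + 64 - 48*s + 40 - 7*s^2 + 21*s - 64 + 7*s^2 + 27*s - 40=0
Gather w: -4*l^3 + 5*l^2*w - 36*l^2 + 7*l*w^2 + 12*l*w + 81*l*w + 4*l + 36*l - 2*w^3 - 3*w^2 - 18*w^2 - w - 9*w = -4*l^3 - 36*l^2 + 40*l - 2*w^3 + w^2*(7*l - 21) + w*(5*l^2 + 93*l - 10)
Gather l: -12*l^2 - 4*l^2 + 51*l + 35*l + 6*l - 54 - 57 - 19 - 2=-16*l^2 + 92*l - 132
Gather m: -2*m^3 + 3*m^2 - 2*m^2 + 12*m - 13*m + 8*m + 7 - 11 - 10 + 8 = -2*m^3 + m^2 + 7*m - 6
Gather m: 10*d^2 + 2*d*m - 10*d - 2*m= 10*d^2 - 10*d + m*(2*d - 2)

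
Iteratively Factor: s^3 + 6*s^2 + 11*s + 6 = (s + 1)*(s^2 + 5*s + 6) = (s + 1)*(s + 3)*(s + 2)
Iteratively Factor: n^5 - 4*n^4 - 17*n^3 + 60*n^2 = (n)*(n^4 - 4*n^3 - 17*n^2 + 60*n) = n*(n + 4)*(n^3 - 8*n^2 + 15*n) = n*(n - 3)*(n + 4)*(n^2 - 5*n) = n*(n - 5)*(n - 3)*(n + 4)*(n)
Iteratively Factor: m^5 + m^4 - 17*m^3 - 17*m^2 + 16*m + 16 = (m + 1)*(m^4 - 17*m^2 + 16) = (m - 1)*(m + 1)*(m^3 + m^2 - 16*m - 16) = (m - 1)*(m + 1)*(m + 4)*(m^2 - 3*m - 4) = (m - 4)*(m - 1)*(m + 1)*(m + 4)*(m + 1)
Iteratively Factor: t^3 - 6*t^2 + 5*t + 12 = (t + 1)*(t^2 - 7*t + 12) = (t - 3)*(t + 1)*(t - 4)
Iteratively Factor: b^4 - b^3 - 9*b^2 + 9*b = (b)*(b^3 - b^2 - 9*b + 9) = b*(b - 3)*(b^2 + 2*b - 3) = b*(b - 3)*(b - 1)*(b + 3)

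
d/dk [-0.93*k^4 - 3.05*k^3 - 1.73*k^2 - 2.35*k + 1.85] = -3.72*k^3 - 9.15*k^2 - 3.46*k - 2.35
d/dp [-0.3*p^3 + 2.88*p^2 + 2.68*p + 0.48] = -0.9*p^2 + 5.76*p + 2.68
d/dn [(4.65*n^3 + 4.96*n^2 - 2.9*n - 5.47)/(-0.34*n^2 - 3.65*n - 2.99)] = (-1.581*n^4 - 33.945*n^3 - 60.8005*n^2 - 33.3804*n - 11.2945)/(0.1156*n^4 + 2.482*n^3 + 15.3557*n^2 + 21.827*n + 8.9401)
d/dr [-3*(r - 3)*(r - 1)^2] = 3*(7 - 3*r)*(r - 1)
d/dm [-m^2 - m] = -2*m - 1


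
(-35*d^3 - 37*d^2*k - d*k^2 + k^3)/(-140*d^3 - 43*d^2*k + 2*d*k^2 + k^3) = (d + k)/(4*d + k)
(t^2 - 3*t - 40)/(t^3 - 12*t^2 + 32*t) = (t + 5)/(t*(t - 4))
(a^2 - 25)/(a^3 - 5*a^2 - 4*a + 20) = (a + 5)/(a^2 - 4)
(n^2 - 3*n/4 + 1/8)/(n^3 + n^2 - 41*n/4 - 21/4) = (8*n^2 - 6*n + 1)/(2*(4*n^3 + 4*n^2 - 41*n - 21))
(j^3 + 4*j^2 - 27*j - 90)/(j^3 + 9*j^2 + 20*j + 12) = (j^2 - 2*j - 15)/(j^2 + 3*j + 2)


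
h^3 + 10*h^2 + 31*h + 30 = (h + 2)*(h + 3)*(h + 5)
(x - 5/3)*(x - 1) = x^2 - 8*x/3 + 5/3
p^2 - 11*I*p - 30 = (p - 6*I)*(p - 5*I)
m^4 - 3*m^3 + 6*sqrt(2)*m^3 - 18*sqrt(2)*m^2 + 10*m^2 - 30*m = m*(m - 3)*(m + sqrt(2))*(m + 5*sqrt(2))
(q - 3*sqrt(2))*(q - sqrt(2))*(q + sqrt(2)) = q^3 - 3*sqrt(2)*q^2 - 2*q + 6*sqrt(2)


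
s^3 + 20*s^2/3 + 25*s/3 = s*(s + 5/3)*(s + 5)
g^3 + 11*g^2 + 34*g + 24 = (g + 1)*(g + 4)*(g + 6)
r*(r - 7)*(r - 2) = r^3 - 9*r^2 + 14*r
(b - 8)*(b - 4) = b^2 - 12*b + 32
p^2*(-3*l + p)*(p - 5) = -3*l*p^3 + 15*l*p^2 + p^4 - 5*p^3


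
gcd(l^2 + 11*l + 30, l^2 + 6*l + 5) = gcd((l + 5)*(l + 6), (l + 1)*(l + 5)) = l + 5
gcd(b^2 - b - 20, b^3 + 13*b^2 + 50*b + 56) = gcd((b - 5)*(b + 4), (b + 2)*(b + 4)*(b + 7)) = b + 4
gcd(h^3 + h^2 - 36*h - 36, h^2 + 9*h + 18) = h + 6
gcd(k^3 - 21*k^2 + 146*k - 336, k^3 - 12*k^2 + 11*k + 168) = k^2 - 15*k + 56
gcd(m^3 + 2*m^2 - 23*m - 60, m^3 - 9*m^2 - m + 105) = m^2 - 2*m - 15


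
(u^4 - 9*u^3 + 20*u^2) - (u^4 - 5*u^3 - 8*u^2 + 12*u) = -4*u^3 + 28*u^2 - 12*u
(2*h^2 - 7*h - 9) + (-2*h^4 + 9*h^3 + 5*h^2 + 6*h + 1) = -2*h^4 + 9*h^3 + 7*h^2 - h - 8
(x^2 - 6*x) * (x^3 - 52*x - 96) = x^5 - 6*x^4 - 52*x^3 + 216*x^2 + 576*x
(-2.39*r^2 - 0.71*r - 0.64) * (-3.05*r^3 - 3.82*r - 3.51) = 7.2895*r^5 + 2.1655*r^4 + 11.0818*r^3 + 11.1011*r^2 + 4.9369*r + 2.2464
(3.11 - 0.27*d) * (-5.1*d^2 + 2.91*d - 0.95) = 1.377*d^3 - 16.6467*d^2 + 9.3066*d - 2.9545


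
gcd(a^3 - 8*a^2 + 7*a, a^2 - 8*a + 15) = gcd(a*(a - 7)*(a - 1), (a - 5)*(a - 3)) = 1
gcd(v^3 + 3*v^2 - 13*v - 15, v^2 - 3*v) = v - 3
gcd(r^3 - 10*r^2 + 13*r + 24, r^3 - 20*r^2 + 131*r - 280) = r - 8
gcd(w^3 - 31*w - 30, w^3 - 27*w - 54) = w - 6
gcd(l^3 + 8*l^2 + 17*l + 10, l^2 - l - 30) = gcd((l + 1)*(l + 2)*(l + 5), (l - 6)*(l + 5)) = l + 5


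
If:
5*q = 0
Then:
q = 0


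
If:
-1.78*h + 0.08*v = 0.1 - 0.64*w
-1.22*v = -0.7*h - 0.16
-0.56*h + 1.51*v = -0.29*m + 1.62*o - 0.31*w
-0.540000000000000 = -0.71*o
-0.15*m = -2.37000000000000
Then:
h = -3.13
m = 15.80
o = 0.76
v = -1.67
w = -8.35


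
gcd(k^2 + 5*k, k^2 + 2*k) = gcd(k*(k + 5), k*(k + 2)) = k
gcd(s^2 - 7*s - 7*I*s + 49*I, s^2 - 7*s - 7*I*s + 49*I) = s^2 + s*(-7 - 7*I) + 49*I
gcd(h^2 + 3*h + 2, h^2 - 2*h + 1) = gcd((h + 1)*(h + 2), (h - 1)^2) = 1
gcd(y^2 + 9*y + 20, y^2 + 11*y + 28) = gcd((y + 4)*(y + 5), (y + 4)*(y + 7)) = y + 4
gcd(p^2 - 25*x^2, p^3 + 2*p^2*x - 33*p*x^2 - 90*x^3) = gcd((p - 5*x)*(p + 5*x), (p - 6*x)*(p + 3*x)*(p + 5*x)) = p + 5*x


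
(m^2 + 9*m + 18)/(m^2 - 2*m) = (m^2 + 9*m + 18)/(m*(m - 2))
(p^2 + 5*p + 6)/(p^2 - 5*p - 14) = (p + 3)/(p - 7)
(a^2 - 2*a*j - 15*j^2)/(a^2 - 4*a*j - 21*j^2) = (a - 5*j)/(a - 7*j)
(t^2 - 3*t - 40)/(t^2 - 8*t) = (t + 5)/t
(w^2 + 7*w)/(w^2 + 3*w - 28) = w/(w - 4)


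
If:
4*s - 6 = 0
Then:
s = 3/2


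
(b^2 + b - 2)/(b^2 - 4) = (b - 1)/(b - 2)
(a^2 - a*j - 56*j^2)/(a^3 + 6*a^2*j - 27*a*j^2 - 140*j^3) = (a - 8*j)/(a^2 - a*j - 20*j^2)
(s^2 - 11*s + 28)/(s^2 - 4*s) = (s - 7)/s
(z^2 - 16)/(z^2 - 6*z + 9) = (z^2 - 16)/(z^2 - 6*z + 9)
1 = 1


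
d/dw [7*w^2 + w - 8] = 14*w + 1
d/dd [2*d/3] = 2/3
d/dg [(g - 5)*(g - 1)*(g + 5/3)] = 3*g^2 - 26*g/3 - 5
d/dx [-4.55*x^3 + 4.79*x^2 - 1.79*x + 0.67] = -13.65*x^2 + 9.58*x - 1.79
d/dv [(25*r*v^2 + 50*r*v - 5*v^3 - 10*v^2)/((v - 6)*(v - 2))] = 5*(-50*r*v^2 + 120*r*v + 120*r - v^4 + 16*v^3 - 20*v^2 - 48*v)/(v^4 - 16*v^3 + 88*v^2 - 192*v + 144)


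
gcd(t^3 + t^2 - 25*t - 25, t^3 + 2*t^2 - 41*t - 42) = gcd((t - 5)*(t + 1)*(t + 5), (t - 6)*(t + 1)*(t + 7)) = t + 1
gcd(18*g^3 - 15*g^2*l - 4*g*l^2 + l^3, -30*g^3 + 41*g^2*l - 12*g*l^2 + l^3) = 6*g^2 - 7*g*l + l^2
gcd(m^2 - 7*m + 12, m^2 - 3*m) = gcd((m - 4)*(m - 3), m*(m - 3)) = m - 3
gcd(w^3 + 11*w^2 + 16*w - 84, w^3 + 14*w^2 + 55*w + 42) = w^2 + 13*w + 42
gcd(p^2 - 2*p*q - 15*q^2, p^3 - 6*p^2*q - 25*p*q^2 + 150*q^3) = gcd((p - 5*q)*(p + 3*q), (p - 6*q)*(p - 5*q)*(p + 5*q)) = p - 5*q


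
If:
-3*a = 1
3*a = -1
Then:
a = -1/3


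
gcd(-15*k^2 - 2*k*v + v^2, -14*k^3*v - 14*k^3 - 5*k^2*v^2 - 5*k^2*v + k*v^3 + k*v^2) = 1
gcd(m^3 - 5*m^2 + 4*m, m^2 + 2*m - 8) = 1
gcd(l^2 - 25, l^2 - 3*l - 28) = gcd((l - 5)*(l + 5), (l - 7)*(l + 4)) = 1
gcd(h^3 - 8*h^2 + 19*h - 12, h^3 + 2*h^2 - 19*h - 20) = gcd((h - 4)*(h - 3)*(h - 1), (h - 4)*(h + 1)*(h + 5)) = h - 4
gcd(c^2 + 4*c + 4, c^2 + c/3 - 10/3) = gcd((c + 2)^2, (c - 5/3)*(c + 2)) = c + 2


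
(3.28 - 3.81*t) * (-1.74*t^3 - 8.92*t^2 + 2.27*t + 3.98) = 6.6294*t^4 + 28.278*t^3 - 37.9063*t^2 - 7.7182*t + 13.0544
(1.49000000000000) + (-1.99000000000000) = -0.500000000000000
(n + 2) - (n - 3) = 5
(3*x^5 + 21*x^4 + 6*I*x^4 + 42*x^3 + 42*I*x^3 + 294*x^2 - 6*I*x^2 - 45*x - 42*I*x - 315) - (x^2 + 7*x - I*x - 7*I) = 3*x^5 + 21*x^4 + 6*I*x^4 + 42*x^3 + 42*I*x^3 + 293*x^2 - 6*I*x^2 - 52*x - 41*I*x - 315 + 7*I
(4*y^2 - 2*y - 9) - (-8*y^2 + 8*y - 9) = 12*y^2 - 10*y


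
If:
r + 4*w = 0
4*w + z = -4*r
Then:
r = -z/3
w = z/12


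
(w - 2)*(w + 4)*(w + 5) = w^3 + 7*w^2 + 2*w - 40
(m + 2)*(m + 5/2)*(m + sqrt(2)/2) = m^3 + sqrt(2)*m^2/2 + 9*m^2/2 + 9*sqrt(2)*m/4 + 5*m + 5*sqrt(2)/2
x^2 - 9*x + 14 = (x - 7)*(x - 2)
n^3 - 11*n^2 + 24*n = n*(n - 8)*(n - 3)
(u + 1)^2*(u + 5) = u^3 + 7*u^2 + 11*u + 5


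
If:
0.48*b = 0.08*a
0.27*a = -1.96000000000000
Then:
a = -7.26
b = -1.21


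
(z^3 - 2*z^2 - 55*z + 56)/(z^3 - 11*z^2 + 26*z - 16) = (z + 7)/(z - 2)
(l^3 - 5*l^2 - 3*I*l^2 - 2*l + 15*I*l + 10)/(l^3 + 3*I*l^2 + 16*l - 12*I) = (l - 5)/(l + 6*I)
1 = 1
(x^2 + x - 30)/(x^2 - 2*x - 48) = (x - 5)/(x - 8)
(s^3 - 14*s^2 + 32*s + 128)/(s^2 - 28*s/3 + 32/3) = 3*(s^2 - 6*s - 16)/(3*s - 4)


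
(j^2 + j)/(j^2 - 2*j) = (j + 1)/(j - 2)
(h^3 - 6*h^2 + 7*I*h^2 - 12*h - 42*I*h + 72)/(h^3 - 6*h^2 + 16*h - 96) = (h + 3*I)/(h - 4*I)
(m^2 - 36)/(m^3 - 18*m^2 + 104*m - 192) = (m + 6)/(m^2 - 12*m + 32)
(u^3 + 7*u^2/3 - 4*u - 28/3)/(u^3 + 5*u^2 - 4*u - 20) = (u + 7/3)/(u + 5)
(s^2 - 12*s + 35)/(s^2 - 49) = (s - 5)/(s + 7)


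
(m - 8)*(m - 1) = m^2 - 9*m + 8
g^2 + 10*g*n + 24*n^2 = (g + 4*n)*(g + 6*n)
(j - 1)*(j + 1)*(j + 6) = j^3 + 6*j^2 - j - 6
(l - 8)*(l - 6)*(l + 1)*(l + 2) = l^4 - 11*l^3 + 8*l^2 + 116*l + 96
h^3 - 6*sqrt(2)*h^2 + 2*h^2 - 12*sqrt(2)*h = h*(h + 2)*(h - 6*sqrt(2))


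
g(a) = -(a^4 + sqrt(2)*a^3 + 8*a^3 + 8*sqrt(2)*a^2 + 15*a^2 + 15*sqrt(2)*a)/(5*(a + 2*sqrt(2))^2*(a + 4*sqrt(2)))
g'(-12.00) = -0.17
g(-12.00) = 3.00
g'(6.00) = -0.19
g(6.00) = -0.97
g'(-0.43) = -0.06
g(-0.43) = 0.03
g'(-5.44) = 22.13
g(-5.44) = -3.18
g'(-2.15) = 1.68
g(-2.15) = -0.47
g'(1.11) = -0.14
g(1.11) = -0.13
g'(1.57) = -0.15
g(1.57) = -0.20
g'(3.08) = -0.17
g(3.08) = -0.45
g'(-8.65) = -0.07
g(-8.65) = 2.54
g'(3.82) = -0.18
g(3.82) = -0.57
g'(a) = -(4*a^3 + 3*sqrt(2)*a^2 + 24*a^2 + 16*sqrt(2)*a + 30*a + 15*sqrt(2))/(5*(a + 2*sqrt(2))^2*(a + 4*sqrt(2))) + (a^4 + sqrt(2)*a^3 + 8*a^3 + 8*sqrt(2)*a^2 + 15*a^2 + 15*sqrt(2)*a)/(5*(a + 2*sqrt(2))^2*(a + 4*sqrt(2))^2) + 2*(a^4 + sqrt(2)*a^3 + 8*a^3 + 8*sqrt(2)*a^2 + 15*a^2 + 15*sqrt(2)*a)/(5*(a + 2*sqrt(2))^3*(a + 4*sqrt(2)))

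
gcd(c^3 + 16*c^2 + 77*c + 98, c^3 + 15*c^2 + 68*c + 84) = c^2 + 9*c + 14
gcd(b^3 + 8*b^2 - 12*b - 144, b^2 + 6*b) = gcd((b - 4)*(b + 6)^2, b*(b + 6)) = b + 6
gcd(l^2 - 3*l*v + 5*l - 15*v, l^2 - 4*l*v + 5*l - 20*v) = l + 5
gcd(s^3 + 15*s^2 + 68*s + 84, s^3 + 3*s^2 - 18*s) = s + 6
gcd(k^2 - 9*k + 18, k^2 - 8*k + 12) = k - 6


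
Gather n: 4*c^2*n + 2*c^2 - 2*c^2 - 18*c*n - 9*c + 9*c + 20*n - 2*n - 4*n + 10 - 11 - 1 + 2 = n*(4*c^2 - 18*c + 14)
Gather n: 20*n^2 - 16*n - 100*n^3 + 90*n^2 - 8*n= -100*n^3 + 110*n^2 - 24*n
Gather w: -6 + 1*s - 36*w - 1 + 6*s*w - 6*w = s + w*(6*s - 42) - 7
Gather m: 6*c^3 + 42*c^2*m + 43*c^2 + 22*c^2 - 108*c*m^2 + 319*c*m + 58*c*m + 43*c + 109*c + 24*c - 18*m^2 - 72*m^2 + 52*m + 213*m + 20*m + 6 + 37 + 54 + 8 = 6*c^3 + 65*c^2 + 176*c + m^2*(-108*c - 90) + m*(42*c^2 + 377*c + 285) + 105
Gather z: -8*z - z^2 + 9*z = -z^2 + z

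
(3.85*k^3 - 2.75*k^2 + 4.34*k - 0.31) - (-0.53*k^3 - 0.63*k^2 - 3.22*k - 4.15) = 4.38*k^3 - 2.12*k^2 + 7.56*k + 3.84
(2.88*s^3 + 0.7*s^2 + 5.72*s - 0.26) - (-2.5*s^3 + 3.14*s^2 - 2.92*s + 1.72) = 5.38*s^3 - 2.44*s^2 + 8.64*s - 1.98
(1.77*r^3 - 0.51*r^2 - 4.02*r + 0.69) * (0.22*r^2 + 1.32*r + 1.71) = 0.3894*r^5 + 2.2242*r^4 + 1.4691*r^3 - 6.0267*r^2 - 5.9634*r + 1.1799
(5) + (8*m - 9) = 8*m - 4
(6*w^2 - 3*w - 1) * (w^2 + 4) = 6*w^4 - 3*w^3 + 23*w^2 - 12*w - 4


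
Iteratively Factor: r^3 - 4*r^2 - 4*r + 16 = (r - 2)*(r^2 - 2*r - 8) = (r - 4)*(r - 2)*(r + 2)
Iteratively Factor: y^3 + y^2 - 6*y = (y)*(y^2 + y - 6) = y*(y + 3)*(y - 2)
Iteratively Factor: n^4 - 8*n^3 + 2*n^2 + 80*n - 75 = (n - 1)*(n^3 - 7*n^2 - 5*n + 75) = (n - 1)*(n + 3)*(n^2 - 10*n + 25) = (n - 5)*(n - 1)*(n + 3)*(n - 5)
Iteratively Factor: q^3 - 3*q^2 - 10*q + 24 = (q + 3)*(q^2 - 6*q + 8) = (q - 4)*(q + 3)*(q - 2)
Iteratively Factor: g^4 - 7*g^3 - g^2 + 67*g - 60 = (g - 5)*(g^3 - 2*g^2 - 11*g + 12) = (g - 5)*(g - 1)*(g^2 - g - 12) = (g - 5)*(g - 4)*(g - 1)*(g + 3)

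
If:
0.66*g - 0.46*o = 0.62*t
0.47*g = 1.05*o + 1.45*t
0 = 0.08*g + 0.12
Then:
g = -1.50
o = -62.40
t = 44.70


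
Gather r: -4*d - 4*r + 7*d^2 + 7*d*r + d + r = 7*d^2 - 3*d + r*(7*d - 3)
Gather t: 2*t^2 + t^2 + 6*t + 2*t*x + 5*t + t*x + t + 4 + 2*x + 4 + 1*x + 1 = 3*t^2 + t*(3*x + 12) + 3*x + 9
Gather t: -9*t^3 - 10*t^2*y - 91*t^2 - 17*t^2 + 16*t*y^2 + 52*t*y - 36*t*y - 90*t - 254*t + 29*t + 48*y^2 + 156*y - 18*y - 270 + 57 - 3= -9*t^3 + t^2*(-10*y - 108) + t*(16*y^2 + 16*y - 315) + 48*y^2 + 138*y - 216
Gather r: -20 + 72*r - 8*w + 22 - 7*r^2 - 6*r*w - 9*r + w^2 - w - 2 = -7*r^2 + r*(63 - 6*w) + w^2 - 9*w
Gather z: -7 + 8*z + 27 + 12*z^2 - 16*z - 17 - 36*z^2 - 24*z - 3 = -24*z^2 - 32*z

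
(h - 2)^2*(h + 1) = h^3 - 3*h^2 + 4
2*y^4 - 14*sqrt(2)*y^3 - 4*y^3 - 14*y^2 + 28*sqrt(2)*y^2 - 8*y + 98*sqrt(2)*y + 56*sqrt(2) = (y - 4)*(y - 7*sqrt(2))*(sqrt(2)*y + sqrt(2))^2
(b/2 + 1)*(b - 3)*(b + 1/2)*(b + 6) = b^4/2 + 11*b^3/4 - 19*b^2/4 - 21*b - 9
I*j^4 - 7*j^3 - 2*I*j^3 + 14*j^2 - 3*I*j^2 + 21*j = j*(j - 3)*(j + 7*I)*(I*j + I)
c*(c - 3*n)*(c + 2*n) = c^3 - c^2*n - 6*c*n^2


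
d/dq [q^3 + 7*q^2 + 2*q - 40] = 3*q^2 + 14*q + 2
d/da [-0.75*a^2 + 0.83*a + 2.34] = 0.83 - 1.5*a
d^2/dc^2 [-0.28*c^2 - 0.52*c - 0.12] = -0.560000000000000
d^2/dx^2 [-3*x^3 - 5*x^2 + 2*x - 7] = -18*x - 10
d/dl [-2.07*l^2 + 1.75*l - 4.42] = 1.75 - 4.14*l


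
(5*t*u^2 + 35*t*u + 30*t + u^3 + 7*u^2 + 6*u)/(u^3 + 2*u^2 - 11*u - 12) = (5*t*u + 30*t + u^2 + 6*u)/(u^2 + u - 12)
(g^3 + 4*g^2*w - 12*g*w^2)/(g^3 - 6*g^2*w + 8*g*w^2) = (-g - 6*w)/(-g + 4*w)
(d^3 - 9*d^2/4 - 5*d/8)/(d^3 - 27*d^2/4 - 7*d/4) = (d - 5/2)/(d - 7)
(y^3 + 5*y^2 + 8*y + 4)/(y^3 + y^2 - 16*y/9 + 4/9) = 9*(y^2 + 3*y + 2)/(9*y^2 - 9*y + 2)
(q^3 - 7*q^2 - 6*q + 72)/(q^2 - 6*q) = q - 1 - 12/q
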